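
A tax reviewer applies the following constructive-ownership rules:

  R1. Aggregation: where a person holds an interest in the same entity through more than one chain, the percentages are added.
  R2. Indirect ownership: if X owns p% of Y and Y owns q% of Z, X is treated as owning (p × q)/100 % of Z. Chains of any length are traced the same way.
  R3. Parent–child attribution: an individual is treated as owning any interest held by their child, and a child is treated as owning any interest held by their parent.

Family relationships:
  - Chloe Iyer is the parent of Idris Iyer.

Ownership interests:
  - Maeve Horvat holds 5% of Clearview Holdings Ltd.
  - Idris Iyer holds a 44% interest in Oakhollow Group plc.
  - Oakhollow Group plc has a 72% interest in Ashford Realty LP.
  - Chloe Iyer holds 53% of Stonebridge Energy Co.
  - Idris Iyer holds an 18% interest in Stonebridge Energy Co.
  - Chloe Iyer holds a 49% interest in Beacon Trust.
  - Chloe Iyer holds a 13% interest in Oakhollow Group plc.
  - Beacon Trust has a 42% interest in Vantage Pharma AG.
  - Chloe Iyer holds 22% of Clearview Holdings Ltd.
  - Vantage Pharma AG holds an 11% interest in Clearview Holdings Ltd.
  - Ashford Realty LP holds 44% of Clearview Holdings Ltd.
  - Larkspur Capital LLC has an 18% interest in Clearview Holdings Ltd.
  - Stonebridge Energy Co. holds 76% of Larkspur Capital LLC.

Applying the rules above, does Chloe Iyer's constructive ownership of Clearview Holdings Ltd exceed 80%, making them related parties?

By parent–child attribution (R3), Chloe Iyer is treated as also owning Idris Iyer's interest in Oakhollow Group plc, giving 13% + 44% = 57%.
By parent–child attribution (R3), Chloe Iyer is treated as also owning Idris Iyer's interest in Stonebridge Energy Co, giving 53% + 18% = 71%.
Chain via Oakhollow Group plc → Ashford Realty LP (R2): 57% × 72% × 44% = 18.0576% of Clearview Holdings Ltd.
Chain via Stonebridge Energy Co. → Larkspur Capital LLC (R2): 71% × 76% × 18% = 9.7128% of Clearview Holdings Ltd.
Chain via Beacon Trust → Vantage Pharma AG (R2): 49% × 42% × 11% = 2.2638% of Clearview Holdings Ltd.
Direct interest in Clearview Holdings Ltd: 22%.
Aggregating (R1): 18.0576% + 9.7128% + 2.2638% + 22% = 52.0342%.
52.0342% does not exceed the 80% threshold, so Chloe is not a related party to Clearview Holdings Ltd.

No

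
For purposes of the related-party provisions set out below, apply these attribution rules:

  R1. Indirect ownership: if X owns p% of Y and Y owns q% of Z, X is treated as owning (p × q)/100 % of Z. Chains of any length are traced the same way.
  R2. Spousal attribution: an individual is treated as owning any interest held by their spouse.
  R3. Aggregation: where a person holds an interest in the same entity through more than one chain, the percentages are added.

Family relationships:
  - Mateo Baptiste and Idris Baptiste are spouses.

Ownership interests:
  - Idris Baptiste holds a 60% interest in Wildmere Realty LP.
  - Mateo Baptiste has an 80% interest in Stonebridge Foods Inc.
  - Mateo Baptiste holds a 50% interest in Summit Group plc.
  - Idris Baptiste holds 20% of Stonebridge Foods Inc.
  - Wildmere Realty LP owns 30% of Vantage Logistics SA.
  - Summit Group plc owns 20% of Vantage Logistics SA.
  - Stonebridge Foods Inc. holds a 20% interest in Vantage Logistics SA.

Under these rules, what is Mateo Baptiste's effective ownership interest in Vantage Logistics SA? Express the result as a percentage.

48%

By spousal attribution (R2), Mateo Baptiste is treated as also owning Idris Baptiste's interest in Stonebridge Foods Inc, giving 80% + 20% = 100%.
By spousal attribution (R2), Mateo Baptiste is treated as owning Idris Baptiste's 60% interest in Wildmere Realty LP.
Chain via Stonebridge Foods Inc. (R1): 100% × 20% = 20% of Vantage Logistics SA.
Chain via Summit Group plc (R1): 50% × 20% = 10% of Vantage Logistics SA.
Chain via Wildmere Realty LP (R1): 60% × 30% = 18% of Vantage Logistics SA.
Aggregating (R3): 20% + 10% + 18% = 48%.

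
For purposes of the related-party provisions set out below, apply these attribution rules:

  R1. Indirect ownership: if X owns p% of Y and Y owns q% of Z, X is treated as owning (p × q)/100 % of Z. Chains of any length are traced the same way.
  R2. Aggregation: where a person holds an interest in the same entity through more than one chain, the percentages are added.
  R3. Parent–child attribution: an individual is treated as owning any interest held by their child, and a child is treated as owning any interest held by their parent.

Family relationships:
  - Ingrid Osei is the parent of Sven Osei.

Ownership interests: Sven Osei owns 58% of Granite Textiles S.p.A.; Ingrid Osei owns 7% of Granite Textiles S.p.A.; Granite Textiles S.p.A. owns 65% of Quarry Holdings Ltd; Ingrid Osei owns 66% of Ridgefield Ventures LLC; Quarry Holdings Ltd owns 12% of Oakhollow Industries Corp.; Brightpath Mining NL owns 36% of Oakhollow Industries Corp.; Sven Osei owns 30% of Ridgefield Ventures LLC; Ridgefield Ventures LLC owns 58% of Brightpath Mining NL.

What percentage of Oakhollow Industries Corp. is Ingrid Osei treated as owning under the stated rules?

25.1148%

By parent–child attribution (R3), Ingrid Osei is treated as also owning Sven Osei's interest in Granite Textiles S.p.A, giving 7% + 58% = 65%.
By parent–child attribution (R3), Ingrid Osei is treated as also owning Sven Osei's interest in Ridgefield Ventures LLC, giving 66% + 30% = 96%.
Chain via Granite Textiles S.p.A. → Quarry Holdings Ltd (R1): 65% × 65% × 12% = 5.07% of Oakhollow Industries Corp.
Chain via Ridgefield Ventures LLC → Brightpath Mining NL (R1): 96% × 58% × 36% = 20.0448% of Oakhollow Industries Corp.
Aggregating (R2): 5.07% + 20.0448% = 25.1148%.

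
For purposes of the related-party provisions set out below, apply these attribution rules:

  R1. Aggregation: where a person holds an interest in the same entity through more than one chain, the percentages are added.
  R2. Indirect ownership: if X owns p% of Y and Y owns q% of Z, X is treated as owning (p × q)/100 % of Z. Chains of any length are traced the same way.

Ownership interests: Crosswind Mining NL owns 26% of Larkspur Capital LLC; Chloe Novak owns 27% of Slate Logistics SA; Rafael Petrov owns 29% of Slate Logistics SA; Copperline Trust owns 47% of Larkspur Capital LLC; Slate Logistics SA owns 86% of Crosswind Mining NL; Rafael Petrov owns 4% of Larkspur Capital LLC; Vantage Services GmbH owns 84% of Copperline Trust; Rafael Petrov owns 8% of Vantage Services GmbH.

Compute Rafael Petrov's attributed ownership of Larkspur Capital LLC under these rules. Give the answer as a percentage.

13.6428%

Chain via Slate Logistics SA → Crosswind Mining NL (R2): 29% × 86% × 26% = 6.4844% of Larkspur Capital LLC.
Chain via Vantage Services GmbH → Copperline Trust (R2): 8% × 84% × 47% = 3.1584% of Larkspur Capital LLC.
Direct interest in Larkspur Capital LLC: 4%.
Aggregating (R1): 6.4844% + 3.1584% + 4% = 13.6428%.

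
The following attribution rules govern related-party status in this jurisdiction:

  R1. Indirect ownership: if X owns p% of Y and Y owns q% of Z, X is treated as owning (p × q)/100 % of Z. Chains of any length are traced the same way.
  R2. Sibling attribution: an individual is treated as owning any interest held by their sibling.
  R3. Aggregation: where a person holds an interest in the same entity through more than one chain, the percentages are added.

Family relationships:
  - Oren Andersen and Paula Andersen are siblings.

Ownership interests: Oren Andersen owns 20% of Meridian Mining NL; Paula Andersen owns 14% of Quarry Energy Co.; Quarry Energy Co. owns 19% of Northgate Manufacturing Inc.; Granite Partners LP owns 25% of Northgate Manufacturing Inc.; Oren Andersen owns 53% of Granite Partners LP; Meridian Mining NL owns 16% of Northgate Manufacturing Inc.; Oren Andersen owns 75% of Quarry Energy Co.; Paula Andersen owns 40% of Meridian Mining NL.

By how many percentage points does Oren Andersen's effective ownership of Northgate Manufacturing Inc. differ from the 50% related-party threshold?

By sibling attribution (R2), Oren Andersen is treated as also owning Paula Andersen's interest in Meridian Mining NL, giving 20% + 40% = 60%.
By sibling attribution (R2), Oren Andersen is treated as also owning Paula Andersen's interest in Quarry Energy Co, giving 75% + 14% = 89%.
Chain via Granite Partners LP (R1): 53% × 25% = 13.25% of Northgate Manufacturing Inc.
Chain via Meridian Mining NL (R1): 60% × 16% = 9.6% of Northgate Manufacturing Inc.
Chain via Quarry Energy Co. (R1): 89% × 19% = 16.91% of Northgate Manufacturing Inc.
Aggregating (R3): 13.25% + 9.6% + 16.91% = 39.76%.
39.76% falls short of the 50% threshold by 10.24 percentage points.

10.24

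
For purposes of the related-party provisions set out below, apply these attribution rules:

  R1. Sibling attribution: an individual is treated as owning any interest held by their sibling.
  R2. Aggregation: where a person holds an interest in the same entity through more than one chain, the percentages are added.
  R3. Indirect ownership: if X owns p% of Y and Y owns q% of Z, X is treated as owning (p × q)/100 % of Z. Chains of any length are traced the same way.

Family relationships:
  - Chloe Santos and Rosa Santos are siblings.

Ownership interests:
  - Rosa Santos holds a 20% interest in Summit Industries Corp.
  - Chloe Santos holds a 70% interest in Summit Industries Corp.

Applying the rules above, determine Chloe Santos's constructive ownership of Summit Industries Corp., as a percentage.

90%

By sibling attribution (R1), Chloe Santos is treated as also owning Rosa Santos's interest in Summit Industries Corp, giving 70% + 20% = 90%.
Direct interest in Summit Industries Corp: 90%.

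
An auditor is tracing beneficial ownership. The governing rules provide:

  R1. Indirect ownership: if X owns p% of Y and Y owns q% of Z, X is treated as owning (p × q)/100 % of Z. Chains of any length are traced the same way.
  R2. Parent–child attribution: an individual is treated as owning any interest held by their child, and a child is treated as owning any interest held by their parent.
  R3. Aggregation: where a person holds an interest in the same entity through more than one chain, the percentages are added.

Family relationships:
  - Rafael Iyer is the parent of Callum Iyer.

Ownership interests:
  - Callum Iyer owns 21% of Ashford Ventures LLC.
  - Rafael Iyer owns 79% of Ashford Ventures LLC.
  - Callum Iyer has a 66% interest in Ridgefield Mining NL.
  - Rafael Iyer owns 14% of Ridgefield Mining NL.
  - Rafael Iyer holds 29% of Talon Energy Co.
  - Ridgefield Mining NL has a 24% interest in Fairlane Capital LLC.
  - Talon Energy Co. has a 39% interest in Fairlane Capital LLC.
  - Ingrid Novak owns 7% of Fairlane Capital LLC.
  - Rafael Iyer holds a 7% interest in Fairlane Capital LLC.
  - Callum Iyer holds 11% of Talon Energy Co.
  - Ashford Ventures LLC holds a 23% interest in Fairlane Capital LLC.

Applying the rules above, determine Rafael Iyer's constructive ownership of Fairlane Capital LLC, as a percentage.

64.8%

By parent–child attribution (R2), Rafael Iyer is treated as also owning Callum Iyer's interest in Ridgefield Mining NL, giving 14% + 66% = 80%.
By parent–child attribution (R2), Rafael Iyer is treated as also owning Callum Iyer's interest in Talon Energy Co, giving 29% + 11% = 40%.
By parent–child attribution (R2), Rafael Iyer is treated as also owning Callum Iyer's interest in Ashford Ventures LLC, giving 79% + 21% = 100%.
Chain via Ridgefield Mining NL (R1): 80% × 24% = 19.2% of Fairlane Capital LLC.
Chain via Talon Energy Co. (R1): 40% × 39% = 15.6% of Fairlane Capital LLC.
Chain via Ashford Ventures LLC (R1): 100% × 23% = 23% of Fairlane Capital LLC.
Direct interest in Fairlane Capital LLC: 7%.
Aggregating (R3): 19.2% + 15.6% + 23% + 7% = 64.8%.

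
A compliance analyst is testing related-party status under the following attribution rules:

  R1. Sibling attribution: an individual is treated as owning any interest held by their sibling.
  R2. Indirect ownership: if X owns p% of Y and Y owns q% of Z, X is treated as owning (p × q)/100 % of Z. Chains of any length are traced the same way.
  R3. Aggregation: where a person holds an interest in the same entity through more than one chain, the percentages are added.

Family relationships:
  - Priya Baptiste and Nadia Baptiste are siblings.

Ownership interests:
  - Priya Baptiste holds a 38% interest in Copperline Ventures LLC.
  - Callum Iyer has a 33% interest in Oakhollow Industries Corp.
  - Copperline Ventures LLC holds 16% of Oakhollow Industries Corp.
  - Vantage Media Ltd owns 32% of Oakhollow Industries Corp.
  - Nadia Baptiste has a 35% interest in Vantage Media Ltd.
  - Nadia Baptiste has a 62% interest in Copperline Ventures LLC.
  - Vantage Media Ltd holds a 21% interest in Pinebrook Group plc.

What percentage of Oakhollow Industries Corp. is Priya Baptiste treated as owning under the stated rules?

27.2%

By sibling attribution (R1), Priya Baptiste is treated as also owning Nadia Baptiste's interest in Copperline Ventures LLC, giving 38% + 62% = 100%.
By sibling attribution (R1), Priya Baptiste is treated as owning Nadia Baptiste's 35% interest in Vantage Media Ltd.
Chain via Copperline Ventures LLC (R2): 100% × 16% = 16% of Oakhollow Industries Corp.
Chain via Vantage Media Ltd (R2): 35% × 32% = 11.2% of Oakhollow Industries Corp.
Aggregating (R3): 16% + 11.2% = 27.2%.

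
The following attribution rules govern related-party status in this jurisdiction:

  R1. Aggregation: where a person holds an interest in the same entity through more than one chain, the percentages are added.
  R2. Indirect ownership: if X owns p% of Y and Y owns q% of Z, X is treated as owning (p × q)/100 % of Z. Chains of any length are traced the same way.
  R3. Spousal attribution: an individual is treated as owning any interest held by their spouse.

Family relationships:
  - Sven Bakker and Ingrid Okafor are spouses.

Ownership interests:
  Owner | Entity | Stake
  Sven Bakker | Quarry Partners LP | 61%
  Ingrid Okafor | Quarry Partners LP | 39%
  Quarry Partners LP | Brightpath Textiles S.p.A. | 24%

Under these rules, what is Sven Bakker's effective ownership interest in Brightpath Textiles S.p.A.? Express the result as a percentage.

By spousal attribution (R3), Sven Bakker is treated as also owning Ingrid Okafor's interest in Quarry Partners LP, giving 61% + 39% = 100%.
Chain via Quarry Partners LP (R2): 100% × 24% = 24% of Brightpath Textiles S.p.A.

24%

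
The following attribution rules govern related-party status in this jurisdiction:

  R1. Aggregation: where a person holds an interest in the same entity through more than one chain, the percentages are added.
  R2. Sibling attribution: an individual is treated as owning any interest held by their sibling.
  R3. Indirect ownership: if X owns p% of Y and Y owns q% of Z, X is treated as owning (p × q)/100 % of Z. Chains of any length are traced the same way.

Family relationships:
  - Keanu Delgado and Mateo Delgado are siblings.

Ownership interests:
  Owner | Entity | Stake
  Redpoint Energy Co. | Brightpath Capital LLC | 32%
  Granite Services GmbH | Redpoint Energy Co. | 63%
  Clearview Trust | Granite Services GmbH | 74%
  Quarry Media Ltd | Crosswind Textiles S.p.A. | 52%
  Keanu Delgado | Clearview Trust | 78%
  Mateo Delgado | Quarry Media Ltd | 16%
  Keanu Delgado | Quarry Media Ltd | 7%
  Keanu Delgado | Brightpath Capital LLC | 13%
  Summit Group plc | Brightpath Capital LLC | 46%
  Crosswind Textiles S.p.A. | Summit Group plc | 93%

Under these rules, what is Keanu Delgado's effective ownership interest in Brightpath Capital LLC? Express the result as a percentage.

29.75284%

By sibling attribution (R2), Keanu Delgado is treated as also owning Mateo Delgado's interest in Quarry Media Ltd, giving 7% + 16% = 23%.
Chain via Clearview Trust → Granite Services GmbH → Redpoint Energy Co. (R3): 78% × 74% × 63% × 32% = 11.636352% of Brightpath Capital LLC.
Chain via Quarry Media Ltd → Crosswind Textiles S.p.A. → Summit Group plc (R3): 23% × 52% × 93% × 46% = 5.116488% of Brightpath Capital LLC.
Direct interest in Brightpath Capital LLC: 13%.
Aggregating (R1): 11.636352% + 5.116488% + 13% = 29.75284%.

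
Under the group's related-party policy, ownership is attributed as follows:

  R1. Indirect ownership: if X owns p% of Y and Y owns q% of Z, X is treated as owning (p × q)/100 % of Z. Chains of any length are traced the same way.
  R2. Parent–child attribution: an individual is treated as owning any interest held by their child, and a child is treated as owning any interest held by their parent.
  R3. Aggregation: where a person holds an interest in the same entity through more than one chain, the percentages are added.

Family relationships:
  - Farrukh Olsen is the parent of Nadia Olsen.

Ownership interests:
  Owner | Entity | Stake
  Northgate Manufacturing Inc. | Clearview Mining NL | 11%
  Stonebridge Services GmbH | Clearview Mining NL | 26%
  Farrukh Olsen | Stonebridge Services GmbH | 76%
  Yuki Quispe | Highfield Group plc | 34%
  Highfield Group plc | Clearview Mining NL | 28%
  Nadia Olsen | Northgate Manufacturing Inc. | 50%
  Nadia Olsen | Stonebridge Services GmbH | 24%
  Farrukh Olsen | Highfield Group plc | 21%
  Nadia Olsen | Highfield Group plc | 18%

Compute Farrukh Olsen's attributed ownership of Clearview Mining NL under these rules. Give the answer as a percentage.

42.42%

By parent–child attribution (R2), Farrukh Olsen is treated as also owning Nadia Olsen's interest in Highfield Group plc, giving 21% + 18% = 39%.
By parent–child attribution (R2), Farrukh Olsen is treated as also owning Nadia Olsen's interest in Stonebridge Services GmbH, giving 76% + 24% = 100%.
By parent–child attribution (R2), Farrukh Olsen is treated as owning Nadia Olsen's 50% interest in Northgate Manufacturing Inc.
Chain via Highfield Group plc (R1): 39% × 28% = 10.92% of Clearview Mining NL.
Chain via Stonebridge Services GmbH (R1): 100% × 26% = 26% of Clearview Mining NL.
Chain via Northgate Manufacturing Inc. (R1): 50% × 11% = 5.5% of Clearview Mining NL.
Aggregating (R3): 10.92% + 26% + 5.5% = 42.42%.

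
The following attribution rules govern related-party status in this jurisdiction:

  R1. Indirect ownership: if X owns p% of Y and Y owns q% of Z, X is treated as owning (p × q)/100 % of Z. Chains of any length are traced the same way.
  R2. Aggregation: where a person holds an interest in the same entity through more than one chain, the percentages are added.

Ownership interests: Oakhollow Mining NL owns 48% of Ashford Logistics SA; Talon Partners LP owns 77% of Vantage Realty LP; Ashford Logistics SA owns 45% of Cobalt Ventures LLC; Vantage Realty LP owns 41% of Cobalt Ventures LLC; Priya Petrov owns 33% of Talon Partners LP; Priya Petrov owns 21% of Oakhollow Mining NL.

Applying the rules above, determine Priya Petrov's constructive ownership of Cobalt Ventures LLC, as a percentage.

Chain via Talon Partners LP → Vantage Realty LP (R1): 33% × 77% × 41% = 10.4181% of Cobalt Ventures LLC.
Chain via Oakhollow Mining NL → Ashford Logistics SA (R1): 21% × 48% × 45% = 4.536% of Cobalt Ventures LLC.
Aggregating (R2): 10.4181% + 4.536% = 14.9541%.

14.9541%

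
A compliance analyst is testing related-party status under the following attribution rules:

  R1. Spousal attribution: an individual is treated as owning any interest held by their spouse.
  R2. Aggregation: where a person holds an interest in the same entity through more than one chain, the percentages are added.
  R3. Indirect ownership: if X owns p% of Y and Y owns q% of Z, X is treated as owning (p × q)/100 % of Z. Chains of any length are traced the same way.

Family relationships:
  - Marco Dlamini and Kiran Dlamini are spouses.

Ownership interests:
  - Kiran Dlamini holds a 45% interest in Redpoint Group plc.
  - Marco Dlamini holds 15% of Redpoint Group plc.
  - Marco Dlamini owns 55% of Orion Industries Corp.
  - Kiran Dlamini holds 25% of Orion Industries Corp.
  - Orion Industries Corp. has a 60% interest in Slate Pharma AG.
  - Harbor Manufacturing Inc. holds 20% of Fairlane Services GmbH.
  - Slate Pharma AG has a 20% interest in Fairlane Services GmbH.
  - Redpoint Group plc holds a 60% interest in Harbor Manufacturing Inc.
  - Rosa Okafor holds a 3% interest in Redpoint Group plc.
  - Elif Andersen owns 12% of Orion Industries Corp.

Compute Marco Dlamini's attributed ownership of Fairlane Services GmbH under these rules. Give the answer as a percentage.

16.8%

By spousal attribution (R1), Marco Dlamini is treated as also owning Kiran Dlamini's interest in Orion Industries Corp, giving 55% + 25% = 80%.
By spousal attribution (R1), Marco Dlamini is treated as also owning Kiran Dlamini's interest in Redpoint Group plc, giving 15% + 45% = 60%.
Chain via Orion Industries Corp. → Slate Pharma AG (R3): 80% × 60% × 20% = 9.6% of Fairlane Services GmbH.
Chain via Redpoint Group plc → Harbor Manufacturing Inc. (R3): 60% × 60% × 20% = 7.2% of Fairlane Services GmbH.
Aggregating (R2): 9.6% + 7.2% = 16.8%.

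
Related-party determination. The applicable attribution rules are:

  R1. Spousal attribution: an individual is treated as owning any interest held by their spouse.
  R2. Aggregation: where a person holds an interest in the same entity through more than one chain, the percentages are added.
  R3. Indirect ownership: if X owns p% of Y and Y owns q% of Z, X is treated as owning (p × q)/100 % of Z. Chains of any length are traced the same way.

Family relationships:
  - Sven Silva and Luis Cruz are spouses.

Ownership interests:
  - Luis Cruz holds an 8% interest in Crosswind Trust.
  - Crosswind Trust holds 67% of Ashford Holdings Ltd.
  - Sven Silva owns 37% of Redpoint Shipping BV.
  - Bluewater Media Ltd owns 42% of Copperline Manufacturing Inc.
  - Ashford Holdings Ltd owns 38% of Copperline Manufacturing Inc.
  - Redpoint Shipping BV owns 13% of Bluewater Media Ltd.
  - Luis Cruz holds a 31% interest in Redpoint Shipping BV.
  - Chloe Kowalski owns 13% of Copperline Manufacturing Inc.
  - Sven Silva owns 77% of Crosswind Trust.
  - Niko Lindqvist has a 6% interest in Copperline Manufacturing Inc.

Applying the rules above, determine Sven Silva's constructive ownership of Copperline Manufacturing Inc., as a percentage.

By spousal attribution (R1), Sven Silva is treated as also owning Luis Cruz's interest in Redpoint Shipping BV, giving 37% + 31% = 68%.
By spousal attribution (R1), Sven Silva is treated as also owning Luis Cruz's interest in Crosswind Trust, giving 77% + 8% = 85%.
Chain via Redpoint Shipping BV → Bluewater Media Ltd (R3): 68% × 13% × 42% = 3.7128% of Copperline Manufacturing Inc.
Chain via Crosswind Trust → Ashford Holdings Ltd (R3): 85% × 67% × 38% = 21.641% of Copperline Manufacturing Inc.
Aggregating (R2): 3.7128% + 21.641% = 25.3538%.

25.3538%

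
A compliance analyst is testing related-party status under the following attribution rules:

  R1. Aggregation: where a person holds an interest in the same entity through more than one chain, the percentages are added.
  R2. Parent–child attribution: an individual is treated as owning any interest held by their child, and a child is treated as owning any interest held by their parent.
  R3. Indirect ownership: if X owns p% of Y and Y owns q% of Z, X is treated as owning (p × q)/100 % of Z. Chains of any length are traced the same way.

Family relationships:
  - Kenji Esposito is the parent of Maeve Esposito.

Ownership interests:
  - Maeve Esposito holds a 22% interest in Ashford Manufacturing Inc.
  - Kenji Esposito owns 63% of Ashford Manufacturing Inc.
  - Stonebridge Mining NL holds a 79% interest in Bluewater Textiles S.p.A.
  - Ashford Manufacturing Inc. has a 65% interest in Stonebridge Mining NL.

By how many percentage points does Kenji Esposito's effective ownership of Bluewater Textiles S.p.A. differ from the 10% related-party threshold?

By parent–child attribution (R2), Kenji Esposito is treated as also owning Maeve Esposito's interest in Ashford Manufacturing Inc, giving 63% + 22% = 85%.
Chain via Ashford Manufacturing Inc. → Stonebridge Mining NL (R3): 85% × 65% × 79% = 43.6475% of Bluewater Textiles S.p.A.
43.6475% exceeds the 10% threshold by 33.6475 percentage points.

33.6475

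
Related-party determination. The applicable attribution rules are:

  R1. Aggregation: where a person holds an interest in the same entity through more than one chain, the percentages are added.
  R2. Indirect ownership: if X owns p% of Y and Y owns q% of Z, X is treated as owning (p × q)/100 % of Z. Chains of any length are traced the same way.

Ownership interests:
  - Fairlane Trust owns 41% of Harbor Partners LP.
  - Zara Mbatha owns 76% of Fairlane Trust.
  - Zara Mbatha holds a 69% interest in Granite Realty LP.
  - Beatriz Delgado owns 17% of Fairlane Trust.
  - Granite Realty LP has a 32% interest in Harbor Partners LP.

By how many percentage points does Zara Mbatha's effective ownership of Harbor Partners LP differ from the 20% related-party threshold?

Chain via Fairlane Trust (R2): 76% × 41% = 31.16% of Harbor Partners LP.
Chain via Granite Realty LP (R2): 69% × 32% = 22.08% of Harbor Partners LP.
Aggregating (R1): 31.16% + 22.08% = 53.24%.
53.24% exceeds the 20% threshold by 33.24 percentage points.

33.24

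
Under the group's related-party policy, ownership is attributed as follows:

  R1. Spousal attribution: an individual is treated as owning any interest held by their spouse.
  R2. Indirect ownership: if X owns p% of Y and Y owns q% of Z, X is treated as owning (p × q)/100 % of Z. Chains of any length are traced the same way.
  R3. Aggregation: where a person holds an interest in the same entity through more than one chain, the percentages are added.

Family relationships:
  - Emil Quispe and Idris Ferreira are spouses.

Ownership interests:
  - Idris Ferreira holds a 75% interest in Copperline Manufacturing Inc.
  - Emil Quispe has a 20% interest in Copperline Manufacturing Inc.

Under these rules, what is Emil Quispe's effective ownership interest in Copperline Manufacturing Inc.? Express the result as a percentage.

By spousal attribution (R1), Emil Quispe is treated as also owning Idris Ferreira's interest in Copperline Manufacturing Inc, giving 20% + 75% = 95%.
Direct interest in Copperline Manufacturing Inc: 95%.

95%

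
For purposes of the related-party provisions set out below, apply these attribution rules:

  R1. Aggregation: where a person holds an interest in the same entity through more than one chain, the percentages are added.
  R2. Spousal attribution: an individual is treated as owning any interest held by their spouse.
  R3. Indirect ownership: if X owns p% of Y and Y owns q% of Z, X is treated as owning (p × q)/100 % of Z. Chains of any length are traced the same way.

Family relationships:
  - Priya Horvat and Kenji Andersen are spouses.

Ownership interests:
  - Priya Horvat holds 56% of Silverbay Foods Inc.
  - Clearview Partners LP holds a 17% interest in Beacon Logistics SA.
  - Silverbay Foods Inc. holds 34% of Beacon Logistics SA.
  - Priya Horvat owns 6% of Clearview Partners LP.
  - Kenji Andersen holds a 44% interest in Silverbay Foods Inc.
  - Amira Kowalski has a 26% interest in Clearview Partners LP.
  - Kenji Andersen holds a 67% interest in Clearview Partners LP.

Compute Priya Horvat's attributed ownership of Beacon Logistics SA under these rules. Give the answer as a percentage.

By spousal attribution (R2), Priya Horvat is treated as also owning Kenji Andersen's interest in Clearview Partners LP, giving 6% + 67% = 73%.
By spousal attribution (R2), Priya Horvat is treated as also owning Kenji Andersen's interest in Silverbay Foods Inc, giving 56% + 44% = 100%.
Chain via Clearview Partners LP (R3): 73% × 17% = 12.41% of Beacon Logistics SA.
Chain via Silverbay Foods Inc. (R3): 100% × 34% = 34% of Beacon Logistics SA.
Aggregating (R1): 12.41% + 34% = 46.41%.

46.41%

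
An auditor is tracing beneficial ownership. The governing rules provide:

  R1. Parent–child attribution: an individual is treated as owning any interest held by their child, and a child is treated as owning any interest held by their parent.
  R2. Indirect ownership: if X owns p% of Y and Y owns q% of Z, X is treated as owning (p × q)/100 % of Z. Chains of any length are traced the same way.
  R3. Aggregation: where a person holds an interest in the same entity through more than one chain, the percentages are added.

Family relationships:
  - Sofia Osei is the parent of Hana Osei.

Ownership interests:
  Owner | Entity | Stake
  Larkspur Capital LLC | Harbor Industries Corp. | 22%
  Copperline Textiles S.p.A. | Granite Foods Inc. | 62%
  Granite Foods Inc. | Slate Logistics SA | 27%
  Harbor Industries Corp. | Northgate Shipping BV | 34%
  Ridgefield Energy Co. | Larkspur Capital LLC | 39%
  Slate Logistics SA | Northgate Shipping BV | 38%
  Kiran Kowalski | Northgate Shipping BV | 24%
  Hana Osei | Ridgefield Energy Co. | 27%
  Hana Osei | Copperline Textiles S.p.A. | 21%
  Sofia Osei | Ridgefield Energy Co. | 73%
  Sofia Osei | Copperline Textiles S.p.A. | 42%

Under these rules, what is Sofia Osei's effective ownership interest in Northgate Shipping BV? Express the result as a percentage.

6.924756%

By parent–child attribution (R1), Sofia Osei is treated as also owning Hana Osei's interest in Copperline Textiles S.p.A, giving 42% + 21% = 63%.
By parent–child attribution (R1), Sofia Osei is treated as also owning Hana Osei's interest in Ridgefield Energy Co, giving 73% + 27% = 100%.
Chain via Copperline Textiles S.p.A. → Granite Foods Inc. → Slate Logistics SA (R2): 63% × 62% × 27% × 38% = 4.007556% of Northgate Shipping BV.
Chain via Ridgefield Energy Co. → Larkspur Capital LLC → Harbor Industries Corp. (R2): 100% × 39% × 22% × 34% = 2.9172% of Northgate Shipping BV.
Aggregating (R3): 4.007556% + 2.9172% = 6.924756%.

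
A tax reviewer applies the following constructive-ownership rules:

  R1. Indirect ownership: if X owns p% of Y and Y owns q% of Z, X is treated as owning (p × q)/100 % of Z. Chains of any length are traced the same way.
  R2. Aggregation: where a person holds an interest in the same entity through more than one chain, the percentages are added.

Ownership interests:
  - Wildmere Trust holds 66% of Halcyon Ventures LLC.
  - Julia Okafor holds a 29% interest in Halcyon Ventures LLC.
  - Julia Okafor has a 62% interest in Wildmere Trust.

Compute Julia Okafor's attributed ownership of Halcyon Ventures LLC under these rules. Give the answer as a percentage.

69.92%

Chain via Wildmere Trust (R1): 62% × 66% = 40.92% of Halcyon Ventures LLC.
Direct interest in Halcyon Ventures LLC: 29%.
Aggregating (R2): 40.92% + 29% = 69.92%.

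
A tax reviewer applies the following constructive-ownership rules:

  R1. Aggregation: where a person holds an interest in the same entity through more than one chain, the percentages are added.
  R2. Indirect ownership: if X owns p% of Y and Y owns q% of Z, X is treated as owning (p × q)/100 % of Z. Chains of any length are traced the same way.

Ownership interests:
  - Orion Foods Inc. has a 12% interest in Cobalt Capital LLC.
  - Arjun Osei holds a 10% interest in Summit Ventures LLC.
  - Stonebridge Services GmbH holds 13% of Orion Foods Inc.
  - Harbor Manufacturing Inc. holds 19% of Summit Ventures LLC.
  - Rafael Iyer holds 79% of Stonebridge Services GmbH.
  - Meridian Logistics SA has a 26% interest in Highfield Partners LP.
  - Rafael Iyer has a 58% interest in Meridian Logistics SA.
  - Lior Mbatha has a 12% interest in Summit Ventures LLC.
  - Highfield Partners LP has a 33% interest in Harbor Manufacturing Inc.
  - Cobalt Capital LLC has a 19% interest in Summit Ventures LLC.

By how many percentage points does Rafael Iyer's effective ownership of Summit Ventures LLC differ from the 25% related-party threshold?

Chain via Meridian Logistics SA → Highfield Partners LP → Harbor Manufacturing Inc. (R2): 58% × 26% × 33% × 19% = 0.945516% of Summit Ventures LLC.
Chain via Stonebridge Services GmbH → Orion Foods Inc. → Cobalt Capital LLC (R2): 79% × 13% × 12% × 19% = 0.234156% of Summit Ventures LLC.
Aggregating (R1): 0.945516% + 0.234156% = 1.179672%.
1.179672% falls short of the 25% threshold by 23.820328 percentage points.

23.820328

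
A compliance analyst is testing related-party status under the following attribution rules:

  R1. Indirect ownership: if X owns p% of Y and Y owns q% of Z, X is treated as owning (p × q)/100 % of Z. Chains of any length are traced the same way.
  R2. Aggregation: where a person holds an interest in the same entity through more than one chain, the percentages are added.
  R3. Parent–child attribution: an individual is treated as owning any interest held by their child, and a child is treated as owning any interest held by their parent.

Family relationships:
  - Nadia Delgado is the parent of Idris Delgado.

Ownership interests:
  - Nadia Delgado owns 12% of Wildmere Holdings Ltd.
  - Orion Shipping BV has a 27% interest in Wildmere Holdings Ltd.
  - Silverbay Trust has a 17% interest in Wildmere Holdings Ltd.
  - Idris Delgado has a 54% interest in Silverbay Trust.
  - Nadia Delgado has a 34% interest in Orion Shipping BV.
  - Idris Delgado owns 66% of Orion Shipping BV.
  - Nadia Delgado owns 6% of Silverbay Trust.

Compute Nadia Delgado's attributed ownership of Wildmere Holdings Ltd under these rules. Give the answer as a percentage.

By parent–child attribution (R3), Nadia Delgado is treated as also owning Idris Delgado's interest in Orion Shipping BV, giving 34% + 66% = 100%.
By parent–child attribution (R3), Nadia Delgado is treated as also owning Idris Delgado's interest in Silverbay Trust, giving 6% + 54% = 60%.
Chain via Orion Shipping BV (R1): 100% × 27% = 27% of Wildmere Holdings Ltd.
Chain via Silverbay Trust (R1): 60% × 17% = 10.2% of Wildmere Holdings Ltd.
Direct interest in Wildmere Holdings Ltd: 12%.
Aggregating (R2): 27% + 10.2% + 12% = 49.2%.

49.2%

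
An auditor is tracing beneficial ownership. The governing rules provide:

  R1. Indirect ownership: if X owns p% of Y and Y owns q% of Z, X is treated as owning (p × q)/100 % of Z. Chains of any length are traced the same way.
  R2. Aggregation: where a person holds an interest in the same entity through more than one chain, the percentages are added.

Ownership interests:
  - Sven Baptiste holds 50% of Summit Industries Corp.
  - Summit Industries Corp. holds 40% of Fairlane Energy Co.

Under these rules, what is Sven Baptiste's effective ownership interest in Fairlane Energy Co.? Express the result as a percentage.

Chain via Summit Industries Corp. (R1): 50% × 40% = 20% of Fairlane Energy Co.

20%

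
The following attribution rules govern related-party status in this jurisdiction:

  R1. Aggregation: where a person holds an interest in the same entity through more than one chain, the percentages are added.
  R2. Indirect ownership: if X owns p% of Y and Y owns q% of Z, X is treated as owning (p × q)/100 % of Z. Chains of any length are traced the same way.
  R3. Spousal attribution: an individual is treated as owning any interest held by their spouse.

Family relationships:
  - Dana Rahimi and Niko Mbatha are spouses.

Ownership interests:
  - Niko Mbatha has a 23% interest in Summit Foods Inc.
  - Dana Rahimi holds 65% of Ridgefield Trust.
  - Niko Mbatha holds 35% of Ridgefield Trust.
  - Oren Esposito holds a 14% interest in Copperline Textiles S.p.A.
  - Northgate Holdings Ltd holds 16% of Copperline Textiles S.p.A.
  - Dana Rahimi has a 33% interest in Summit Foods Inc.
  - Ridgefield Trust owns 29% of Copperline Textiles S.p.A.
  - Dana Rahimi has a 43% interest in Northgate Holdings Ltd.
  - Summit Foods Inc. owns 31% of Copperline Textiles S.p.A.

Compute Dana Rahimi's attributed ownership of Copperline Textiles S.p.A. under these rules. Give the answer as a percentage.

By spousal attribution (R3), Dana Rahimi is treated as also owning Niko Mbatha's interest in Summit Foods Inc, giving 33% + 23% = 56%.
By spousal attribution (R3), Dana Rahimi is treated as also owning Niko Mbatha's interest in Ridgefield Trust, giving 65% + 35% = 100%.
Chain via Summit Foods Inc. (R2): 56% × 31% = 17.36% of Copperline Textiles S.p.A.
Chain via Northgate Holdings Ltd (R2): 43% × 16% = 6.88% of Copperline Textiles S.p.A.
Chain via Ridgefield Trust (R2): 100% × 29% = 29% of Copperline Textiles S.p.A.
Aggregating (R1): 17.36% + 6.88% + 29% = 53.24%.

53.24%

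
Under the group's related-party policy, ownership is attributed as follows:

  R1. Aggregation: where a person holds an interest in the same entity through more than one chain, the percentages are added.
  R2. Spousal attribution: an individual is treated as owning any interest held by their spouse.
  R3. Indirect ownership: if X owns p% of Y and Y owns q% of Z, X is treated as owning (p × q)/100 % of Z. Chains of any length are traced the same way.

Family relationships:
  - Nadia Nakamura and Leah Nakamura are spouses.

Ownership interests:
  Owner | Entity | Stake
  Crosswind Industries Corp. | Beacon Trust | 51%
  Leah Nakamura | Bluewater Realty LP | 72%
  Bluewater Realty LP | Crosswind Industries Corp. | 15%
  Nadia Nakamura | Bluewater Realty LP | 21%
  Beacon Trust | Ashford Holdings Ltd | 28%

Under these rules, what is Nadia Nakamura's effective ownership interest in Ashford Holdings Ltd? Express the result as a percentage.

1.99206%

By spousal attribution (R2), Nadia Nakamura is treated as also owning Leah Nakamura's interest in Bluewater Realty LP, giving 21% + 72% = 93%.
Chain via Bluewater Realty LP → Crosswind Industries Corp. → Beacon Trust (R3): 93% × 15% × 51% × 28% = 1.99206% of Ashford Holdings Ltd.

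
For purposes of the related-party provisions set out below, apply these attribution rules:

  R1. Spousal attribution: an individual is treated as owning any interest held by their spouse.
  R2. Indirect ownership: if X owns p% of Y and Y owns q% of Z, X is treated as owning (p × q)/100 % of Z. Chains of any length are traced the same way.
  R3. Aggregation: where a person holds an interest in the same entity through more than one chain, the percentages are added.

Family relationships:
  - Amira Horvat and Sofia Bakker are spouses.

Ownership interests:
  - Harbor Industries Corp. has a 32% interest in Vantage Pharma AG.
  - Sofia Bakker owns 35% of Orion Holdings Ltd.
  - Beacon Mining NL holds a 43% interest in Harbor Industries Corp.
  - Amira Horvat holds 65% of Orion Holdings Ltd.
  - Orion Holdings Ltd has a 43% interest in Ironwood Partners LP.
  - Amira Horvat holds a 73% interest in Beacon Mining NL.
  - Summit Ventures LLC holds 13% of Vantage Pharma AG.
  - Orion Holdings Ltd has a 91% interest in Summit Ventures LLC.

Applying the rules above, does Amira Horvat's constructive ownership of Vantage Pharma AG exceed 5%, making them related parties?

Yes

By spousal attribution (R1), Amira Horvat is treated as also owning Sofia Bakker's interest in Orion Holdings Ltd, giving 65% + 35% = 100%.
Chain via Beacon Mining NL → Harbor Industries Corp. (R2): 73% × 43% × 32% = 10.0448% of Vantage Pharma AG.
Chain via Orion Holdings Ltd → Summit Ventures LLC (R2): 100% × 91% × 13% = 11.83% of Vantage Pharma AG.
Aggregating (R3): 10.0448% + 11.83% = 21.8748%.
21.8748% exceeds the 5% threshold, so Amira is a related party to Vantage Pharma AG.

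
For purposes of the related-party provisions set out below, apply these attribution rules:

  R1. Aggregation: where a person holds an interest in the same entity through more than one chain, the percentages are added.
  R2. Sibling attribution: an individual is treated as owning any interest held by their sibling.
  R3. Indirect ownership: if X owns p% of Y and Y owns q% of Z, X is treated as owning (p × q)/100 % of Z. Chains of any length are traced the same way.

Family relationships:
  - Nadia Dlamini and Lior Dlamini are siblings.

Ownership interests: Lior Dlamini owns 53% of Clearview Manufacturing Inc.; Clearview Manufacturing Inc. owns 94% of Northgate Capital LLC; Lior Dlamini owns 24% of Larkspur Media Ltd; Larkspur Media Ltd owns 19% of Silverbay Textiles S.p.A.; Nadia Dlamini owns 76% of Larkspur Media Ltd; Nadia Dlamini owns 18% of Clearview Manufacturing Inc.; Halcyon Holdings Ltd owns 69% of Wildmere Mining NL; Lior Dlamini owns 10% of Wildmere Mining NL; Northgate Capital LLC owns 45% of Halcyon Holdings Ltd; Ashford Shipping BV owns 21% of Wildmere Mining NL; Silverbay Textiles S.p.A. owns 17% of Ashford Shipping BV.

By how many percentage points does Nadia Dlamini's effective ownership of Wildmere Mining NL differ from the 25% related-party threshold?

By sibling attribution (R2), Nadia Dlamini is treated as also owning Lior Dlamini's interest in Larkspur Media Ltd, giving 76% + 24% = 100%.
By sibling attribution (R2), Nadia Dlamini is treated as also owning Lior Dlamini's interest in Clearview Manufacturing Inc, giving 18% + 53% = 71%.
By sibling attribution (R2), Nadia Dlamini is treated as owning Lior Dlamini's 10% interest in Wildmere Mining NL.
Chain via Larkspur Media Ltd → Silverbay Textiles S.p.A. → Ashford Shipping BV (R3): 100% × 19% × 17% × 21% = 0.6783% of Wildmere Mining NL.
Chain via Clearview Manufacturing Inc. → Northgate Capital LLC → Halcyon Holdings Ltd (R3): 71% × 94% × 45% × 69% = 20.72277% of Wildmere Mining NL.
Direct interest in Wildmere Mining NL: 10%.
Aggregating (R1): 0.6783% + 20.72277% + 10% = 31.40107%.
31.40107% exceeds the 25% threshold by 6.40107 percentage points.

6.40107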